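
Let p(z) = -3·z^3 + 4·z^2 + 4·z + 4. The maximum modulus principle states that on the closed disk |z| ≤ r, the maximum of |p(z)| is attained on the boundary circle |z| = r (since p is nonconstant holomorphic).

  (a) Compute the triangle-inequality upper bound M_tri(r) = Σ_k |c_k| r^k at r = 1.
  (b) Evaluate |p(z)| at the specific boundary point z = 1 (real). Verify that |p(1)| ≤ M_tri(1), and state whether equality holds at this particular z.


Coefficients: c_0 = 4, c_1 = 4, c_2 = 4, c_3 = -3. Radius r = 1.
Part (a). Triangle bound: M_tri(r) = Σ_k |c_k| r^k
  = |4|·1^0 + |4|·1^1 + |4|·1^2 + |-3|·1^3
  = 4 + 4 + 4 + 3 = 15.
This bounds M(r) := max_{|z|=r} |p(z)| from above; equality holds iff all terms c_k z^k can be made to align in phase at a single z on |z|=r.
Part (b). At z = 1 (real, on the circle |z| = r):
  p(1) = (4)·1^0 + (4)·1^1 + (4)·1^2 + (-3)·1^3 = 9.
  |p(1)| = 9.
Check: |p(1)| = 9 ≤ 15 = M_tri(1). ✓ Equality does not hold at z = 1 (the coefficients have mixed signs, so the terms do not all align in phase there).

M_tri(1) = 15; |p(1)| = 9; equality at z=1: no.


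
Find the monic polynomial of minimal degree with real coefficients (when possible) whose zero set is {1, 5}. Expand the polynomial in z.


The polynomial is p(z) = ∏_{α ∈ S} (z − α), where S = {1, 5}.
Expanding the product yields: p(z) = z^2 -6·z + 5.
The resulting polynomial has degree 2 and real coefficients as required.

p(z) = z^2 -6·z + 5.


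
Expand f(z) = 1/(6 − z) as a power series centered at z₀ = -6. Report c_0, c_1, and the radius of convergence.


Let w = z − z₀, so z = z₀ + w.
Then 6 − z = 6 − (z₀ + w) = (6 − z₀) − w = 12 − w.
f(z) = 1/(12 − w) = (1/(12)) · 1/(1 − w/(12)) = Σ_{n≥0} w^n / (12)^(n+1).
So c_n = 1/(12)^(n+1):
  c_0 = 1/(12)^1 = 1/12.
  c_1 = 1/(12)^2 = 1/144.
The series is valid for |w/d| < 1, i.e. |z − z₀| < |d|.
Radius of convergence: R = |6 − z₀| = |12| = 12 (distance from z₀ to the singularity z = 6).

c_0 = 1/12, c_1 = 1/144; R = 12.


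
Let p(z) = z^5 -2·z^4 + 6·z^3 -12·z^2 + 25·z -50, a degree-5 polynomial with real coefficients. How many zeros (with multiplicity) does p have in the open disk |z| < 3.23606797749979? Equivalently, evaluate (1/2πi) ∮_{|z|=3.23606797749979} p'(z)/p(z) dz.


The zeros of p are: (-1 + 2i), (-1 - 2i), 2, (1 + 2i), (1 - 2i).
Their magnitudes are: 2.236, 2.236, 2, 2.236, 2.236.
Zeros with |z| < R = 3.23606797749979: (-1 + 2i), (-1 - 2i), 2, (1 + 2i), (1 - 2i).
Count = 5.
By the argument principle, (1/2πi) ∮_{|z|=R} p'(z)/p(z) dz equals exactly this count.

Number of zeros inside |z| < 3.23606797749979: 5.


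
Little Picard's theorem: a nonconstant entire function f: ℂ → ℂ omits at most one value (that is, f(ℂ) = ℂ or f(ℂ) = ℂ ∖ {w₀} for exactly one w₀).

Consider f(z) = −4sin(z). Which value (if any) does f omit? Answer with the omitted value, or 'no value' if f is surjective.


Little Picard bounds the complement of f(ℂ) to at most one point.
sin is entire and surjective onto ℂ: for every w ∈ ℂ, sin(ζ) = w has a solution ζ ∈ ℂ (e.g., via the complex inverse arcsin). With ζ = z this gives z = ζ/(1). Then -4·sin(z) takes every value in -4·ℂ = ℂ, and adding 0 is a bijection of ℂ. So f is surjective and omits no value. (Note: only on the real line is sin bounded by [−1, 1].)

Omitted value: no value.


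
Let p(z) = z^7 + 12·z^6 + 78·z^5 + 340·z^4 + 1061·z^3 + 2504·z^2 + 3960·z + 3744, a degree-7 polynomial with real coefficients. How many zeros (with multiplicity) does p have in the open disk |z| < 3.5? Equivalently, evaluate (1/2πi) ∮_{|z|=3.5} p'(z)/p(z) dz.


The zeros of p are: -4, (-2 + 2i), (-2 - 2i), (-2 + 3i), (-2 - 3i), (0 + 3i), (0 - 3i).
Their magnitudes are: 4, 2.828, 2.828, 3.606, 3.606, 3, 3.
Zeros with |z| < R = 3.5: (-2 + 2i), (-2 - 2i), (0 + 3i), (0 - 3i).
Count = 4.
By the argument principle, (1/2πi) ∮_{|z|=R} p'(z)/p(z) dz equals exactly this count.

Number of zeros inside |z| < 3.5: 4.


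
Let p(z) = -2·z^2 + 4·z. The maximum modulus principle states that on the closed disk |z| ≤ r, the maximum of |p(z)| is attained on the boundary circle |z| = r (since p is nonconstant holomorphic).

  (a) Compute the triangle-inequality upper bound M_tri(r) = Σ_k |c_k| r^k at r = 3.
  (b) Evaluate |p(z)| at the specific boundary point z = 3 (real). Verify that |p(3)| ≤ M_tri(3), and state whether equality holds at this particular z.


Coefficients: c_0 = 0, c_1 = 4, c_2 = -2. Radius r = 3.
Part (a). Triangle bound: M_tri(r) = Σ_k |c_k| r^k
  = |0|·3^0 + |4|·3^1 + |-2|·3^2
  = 0 + 12 + 18 = 30.
This bounds M(r) := max_{|z|=r} |p(z)| from above; equality holds iff all terms c_k z^k can be made to align in phase at a single z on |z|=r.
Part (b). At z = 3 (real, on the circle |z| = r):
  p(3) = (0)·3^0 + (4)·3^1 + (-2)·3^2 = -6.
  |p(3)| = 6.
Check: |p(3)| = 6 ≤ 30 = M_tri(3). ✓ Equality does not hold at z = 3 (the coefficients have mixed signs, so the terms do not all align in phase there).

M_tri(3) = 30; |p(3)| = 6; equality at z=3: no.


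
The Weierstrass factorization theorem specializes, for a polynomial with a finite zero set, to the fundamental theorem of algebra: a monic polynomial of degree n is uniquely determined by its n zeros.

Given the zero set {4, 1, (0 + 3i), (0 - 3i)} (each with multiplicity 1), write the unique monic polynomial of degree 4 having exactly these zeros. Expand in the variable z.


The polynomial is p(z) = ∏_{α ∈ S} (z − α), where S = {4, 1, (0 + 3i), (0 - 3i)}.
Expanding the product yields: p(z) = z^4 -5·z^3 + 13·z^2 -45·z + 36.
Note conjugate pairs combine to real quadratics: (z − (0+3i))(z − (0−3i)) = z² + 9.
The resulting polynomial has degree 4 and real coefficients as required.

p(z) = z^4 -5·z^3 + 13·z^2 -45·z + 36.


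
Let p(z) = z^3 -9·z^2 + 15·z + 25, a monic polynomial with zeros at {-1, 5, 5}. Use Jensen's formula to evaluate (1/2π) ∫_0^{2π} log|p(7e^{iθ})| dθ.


Zeros: -1, 5, 5; r = 7.
Inside |z| < r: -1, 5, 5. Outside (|z| ≥ r): ∅.
p(0) = 25, so log|p(0)| = log(25) = 3.2189.
Apply Jensen: I(r) = log|p(0)| + Σ_k log(r/|z_k|), summed over zeros inside |z| < r.
  log(r/|z_k|) for z_k = -1: log(7/1) = 1.9459
  log(r/|z_k|) for z_k = 5: log(7/5) = 0.3365
  log(r/|z_k|) for z_k = 5: log(7/5) = 0.3365
Sum over inside zeros: 2.6189.
I(r) = log|p(0)| + (inside sum) = 3.2189 + 2.6189 = 5.8377.
Closed form (all zeros inside, monic): I(r) = n·log(r) = 3·log(7) = 5.8377. ✓

I(r) ≈ 5.8377.


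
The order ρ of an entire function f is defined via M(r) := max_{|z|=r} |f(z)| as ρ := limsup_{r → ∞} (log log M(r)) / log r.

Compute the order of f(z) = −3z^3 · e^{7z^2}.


M(r) = max_{|z|=r} |-3|·|z|^3·|e^{7z^2}| = 3·r^3 · e^{7r^2} (the factors attain their maxima compatibly on |z|=r). Then log M(r) = log 3 + 3·log r + 7r^2, dominated by the last term, so log log M(r) ~ 2·log r. The polynomial factor -3z^3 contributes only a log r term and does not affect the order. ρ = 2.
Therefore ρ = 2.

Order ρ = 2.


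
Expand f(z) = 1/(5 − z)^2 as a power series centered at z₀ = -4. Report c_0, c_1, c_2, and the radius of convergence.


Let w = z − z₀, so z = z₀ + w.
Then 5 − z = 5 − (z₀ + w) = (5 − z₀) − w = 9 − w.
f(z) = 1/(9 − w)^2 = (1/(9)^2) · (1 − w/(9))^{−2}.
By the binomial series (1−u)^{−2} = Σ_{n≥0} C(n+1, 1) u^n for |u|<1, with u = w/(9):
  c_n = C(n+1, 1) / (9)^(n+2).
  c_0 = 1/(9)^2 = 1/81.
  c_1 = 2/(9)^3 = 2/729.
  c_2 = 3/(9)^4 = 1/2187.
The series is valid for |w/d| < 1, i.e. |z − z₀| < |d|.
Radius of convergence: R = |5 − z₀| = |9| = 9 (distance from z₀ to the singularity z = 5).

c_0 = 1/81, c_1 = 2/729, c_2 = 1/2187; R = 9.


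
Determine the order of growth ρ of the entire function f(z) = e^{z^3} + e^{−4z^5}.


Each summand is entire of order 3 and 5 respectively (as in the single-exponential case). The order of a sum is at most the max of the orders, so ρ ≤ 5. For the lower bound: on |z|=r choose arg z so that -4z^5 is real positive; then |e^{-4z^5}| = e^{4r^5} while |e^{1z^3}| ≤ e^{1r^3} = o(e^{4r^5}). So |f| ≥ e^{4r^5}(1 − o(1)) and ρ ≥ 5. Hence ρ = max(3, 5) = 5.
Therefore ρ = 5.

Order ρ = 5.


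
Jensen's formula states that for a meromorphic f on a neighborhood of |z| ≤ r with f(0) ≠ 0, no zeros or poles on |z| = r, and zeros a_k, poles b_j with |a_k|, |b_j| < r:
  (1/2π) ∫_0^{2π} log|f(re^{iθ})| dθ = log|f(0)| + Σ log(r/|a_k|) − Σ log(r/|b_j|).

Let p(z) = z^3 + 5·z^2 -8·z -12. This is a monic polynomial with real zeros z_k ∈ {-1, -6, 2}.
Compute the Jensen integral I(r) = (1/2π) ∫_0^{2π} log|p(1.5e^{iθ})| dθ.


Zeros: -6, -1, 2; r = 1.5.
Inside |z| < r: -1. Outside (|z| ≥ r): -6, 2.
p(0) = -12, so log|p(0)| = log(12) = 2.4849.
Apply Jensen: I(r) = log|p(0)| + Σ_k log(r/|z_k|), summed over zeros inside |z| < r.
  log(r/|z_k|) for z_k = -1: log(1.5/1) = 0.4055
  Outside zeros (-6, 2) contribute nothing to the Jensen sum.
Sum over inside zeros: 0.4055.
I(r) = log|p(0)| + (inside sum) = 2.4849 + 0.4055 = 2.8904.
Note: since some zeros are outside |z| ≤ r, the simplified n·log(r) form does NOT apply — only the inside zeros contribute.

I(r) ≈ 2.8904.


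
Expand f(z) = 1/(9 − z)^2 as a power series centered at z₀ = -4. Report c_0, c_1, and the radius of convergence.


Let w = z − z₀, so z = z₀ + w.
Then 9 − z = 9 − (z₀ + w) = (9 − z₀) − w = 13 − w.
f(z) = 1/(13 − w)^2 = (1/(13)^2) · (1 − w/(13))^{−2}.
By the binomial series (1−u)^{−2} = Σ_{n≥0} C(n+1, 1) u^n for |u|<1, with u = w/(13):
  c_n = C(n+1, 1) / (13)^(n+2).
  c_0 = 1/(13)^2 = 1/169.
  c_1 = 2/(13)^3 = 2/2197.
The series is valid for |w/d| < 1, i.e. |z − z₀| < |d|.
Radius of convergence: R = |9 − z₀| = |13| = 13 (distance from z₀ to the singularity z = 9).

c_0 = 1/169, c_1 = 2/2197; R = 13.


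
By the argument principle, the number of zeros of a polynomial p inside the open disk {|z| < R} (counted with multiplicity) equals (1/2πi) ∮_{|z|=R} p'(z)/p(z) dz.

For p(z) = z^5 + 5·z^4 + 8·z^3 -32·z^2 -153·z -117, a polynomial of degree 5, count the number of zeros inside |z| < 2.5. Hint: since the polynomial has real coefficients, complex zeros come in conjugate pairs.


The zeros of p are: (-2 + 3i), (-2 - 3i), -1, -3, 3.
Their magnitudes are: 3.606, 3.606, 1, 3, 3.
Zeros with |z| < R = 2.5: -1.
Count = 1.
By the argument principle, (1/2πi) ∮_{|z|=R} p'(z)/p(z) dz equals exactly this count.

Number of zeros inside |z| < 2.5: 1.


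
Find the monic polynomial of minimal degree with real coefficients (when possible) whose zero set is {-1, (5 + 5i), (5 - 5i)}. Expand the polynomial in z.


The polynomial is p(z) = ∏_{α ∈ S} (z − α), where S = {-1, (5 + 5i), (5 - 5i)}.
Expanding the product yields: p(z) = z^3 -9·z^2 + 40·z + 50.
Note conjugate pairs combine to real quadratics: (z − (5+5i))(z − (5−5i)) = z² − 10z + 50.
The resulting polynomial has degree 3 and real coefficients as required.

p(z) = z^3 -9·z^2 + 40·z + 50.


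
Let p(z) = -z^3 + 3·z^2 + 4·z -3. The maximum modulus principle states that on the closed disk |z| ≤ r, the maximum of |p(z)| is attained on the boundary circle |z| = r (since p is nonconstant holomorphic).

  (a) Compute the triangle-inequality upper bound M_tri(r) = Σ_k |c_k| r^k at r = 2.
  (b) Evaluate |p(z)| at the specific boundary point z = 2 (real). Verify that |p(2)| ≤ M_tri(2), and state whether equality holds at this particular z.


Coefficients: c_0 = -3, c_1 = 4, c_2 = 3, c_3 = -1. Radius r = 2.
Part (a). Triangle bound: M_tri(r) = Σ_k |c_k| r^k
  = |-3|·2^0 + |4|·2^1 + |3|·2^2 + |-1|·2^3
  = 3 + 8 + 12 + 8 = 31.
This bounds M(r) := max_{|z|=r} |p(z)| from above; equality holds iff all terms c_k z^k can be made to align in phase at a single z on |z|=r.
Part (b). At z = 2 (real, on the circle |z| = r):
  p(2) = (-3)·2^0 + (4)·2^1 + (3)·2^2 + (-1)·2^3 = 9.
  |p(2)| = 9.
Check: |p(2)| = 9 ≤ 31 = M_tri(2). ✓ Equality does not hold at z = 2 (the coefficients have mixed signs, so the terms do not all align in phase there).

M_tri(2) = 31; |p(2)| = 9; equality at z=2: no.


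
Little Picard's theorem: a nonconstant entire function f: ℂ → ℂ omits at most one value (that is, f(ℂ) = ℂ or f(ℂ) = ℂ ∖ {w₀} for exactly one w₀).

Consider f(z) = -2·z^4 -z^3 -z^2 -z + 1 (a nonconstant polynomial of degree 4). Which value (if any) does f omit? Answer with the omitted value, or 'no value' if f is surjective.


Little Picard bounds the complement of f(ℂ) to at most one point.
For every w ∈ ℂ, the equation p(z) − w = 0 is a nonconstant polynomial in z and hence has at least one root by the fundamental theorem of algebra. So p is surjective onto ℂ, omitting no value.

Omitted value: no value.


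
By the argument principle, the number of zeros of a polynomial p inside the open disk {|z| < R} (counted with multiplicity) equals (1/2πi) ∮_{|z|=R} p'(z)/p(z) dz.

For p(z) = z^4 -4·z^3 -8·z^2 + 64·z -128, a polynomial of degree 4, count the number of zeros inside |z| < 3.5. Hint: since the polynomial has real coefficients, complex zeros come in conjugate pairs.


The zeros of p are: (2 + 2i), (2 - 2i), 4, -4.
Their magnitudes are: 2.828, 2.828, 4, 4.
Zeros with |z| < R = 3.5: (2 + 2i), (2 - 2i).
Count = 2.
By the argument principle, (1/2πi) ∮_{|z|=R} p'(z)/p(z) dz equals exactly this count.

Number of zeros inside |z| < 3.5: 2.


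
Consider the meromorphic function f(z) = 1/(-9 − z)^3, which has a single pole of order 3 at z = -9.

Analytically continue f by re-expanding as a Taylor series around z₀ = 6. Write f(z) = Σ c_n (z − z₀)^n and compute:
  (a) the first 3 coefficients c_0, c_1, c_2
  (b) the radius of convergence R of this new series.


Let w = z − z₀, so z = z₀ + w.
Then -9 − z = -9 − (z₀ + w) = (-9 − z₀) − w = -15 − w.
f(z) = 1/(-15 − w)^3 = (1/(-15)^3) · (1 − w/(-15))^{−3}.
By the binomial series (1−u)^{−3} = Σ_{n≥0} C(n+2, 2) u^n for |u|<1, with u = w/(-15):
  c_n = C(n+2, 2) / (-15)^(n+3).
  c_0 = 1/(-15)^3 = -1/3375.
  c_1 = 3/(-15)^4 = 1/16875.
  c_2 = 6/(-15)^5 = -2/253125.
The series is valid for |w/d| < 1, i.e. |z − z₀| < |d|.
Radius of convergence: R = |-9 − z₀| = |-15| = 15 (distance from z₀ to the singularity z = -9).

c_0 = -1/3375, c_1 = 1/16875, c_2 = -2/253125; R = 15.


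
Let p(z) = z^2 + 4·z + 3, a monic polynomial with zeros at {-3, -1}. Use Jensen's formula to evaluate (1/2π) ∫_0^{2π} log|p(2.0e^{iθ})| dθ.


Zeros: -3, -1; r = 2.0.
Inside |z| < r: -1. Outside (|z| ≥ r): -3.
p(0) = 3, so log|p(0)| = log(3) = 1.0986.
Apply Jensen: I(r) = log|p(0)| + Σ_k log(r/|z_k|), summed over zeros inside |z| < r.
  log(r/|z_k|) for z_k = -1: log(2.0/1) = 0.6931
  Outside zeros (-3) contribute nothing to the Jensen sum.
Sum over inside zeros: 0.6931.
I(r) = log|p(0)| + (inside sum) = 1.0986 + 0.6931 = 1.7918.
Note: since some zeros are outside |z| ≤ r, the simplified n·log(r) form does NOT apply — only the inside zeros contribute.

I(r) ≈ 1.7918.


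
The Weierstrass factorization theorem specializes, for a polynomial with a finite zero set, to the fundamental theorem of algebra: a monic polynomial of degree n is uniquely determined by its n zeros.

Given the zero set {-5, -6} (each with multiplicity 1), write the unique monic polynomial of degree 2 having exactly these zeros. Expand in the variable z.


The polynomial is p(z) = ∏_{α ∈ S} (z − α), where S = {-5, -6}.
Expanding the product yields: p(z) = z^2 + 11·z + 30.
The resulting polynomial has degree 2 and real coefficients as required.

p(z) = z^2 + 11·z + 30.


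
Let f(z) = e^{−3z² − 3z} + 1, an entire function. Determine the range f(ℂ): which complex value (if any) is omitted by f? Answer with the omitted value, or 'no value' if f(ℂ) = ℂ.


Little Picard bounds the complement of f(ℂ) to at most one point.
The exponent g(z) = −3z² − 3z is a nonconstant polynomial, hence surjective onto ℂ. So e^{g(z)} takes every value in {e^w : w ∈ ℂ} = ℂ ∖ {0}. Adding 1 shifts the range to ℂ ∖ {1}. f omits exactly 1.

Omitted value: 1.


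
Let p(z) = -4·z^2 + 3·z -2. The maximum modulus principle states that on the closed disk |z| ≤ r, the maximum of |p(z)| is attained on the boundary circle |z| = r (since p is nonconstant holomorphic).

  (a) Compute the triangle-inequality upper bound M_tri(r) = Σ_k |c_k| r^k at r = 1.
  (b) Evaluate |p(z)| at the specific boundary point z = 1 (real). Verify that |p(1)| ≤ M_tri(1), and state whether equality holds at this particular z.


Coefficients: c_0 = -2, c_1 = 3, c_2 = -4. Radius r = 1.
Part (a). Triangle bound: M_tri(r) = Σ_k |c_k| r^k
  = |-2|·1^0 + |3|·1^1 + |-4|·1^2
  = 2 + 3 + 4 = 9.
This bounds M(r) := max_{|z|=r} |p(z)| from above; equality holds iff all terms c_k z^k can be made to align in phase at a single z on |z|=r.
Part (b). At z = 1 (real, on the circle |z| = r):
  p(1) = (-2)·1^0 + (3)·1^1 + (-4)·1^2 = -3.
  |p(1)| = 3.
Check: |p(1)| = 3 ≤ 9 = M_tri(1). ✓ Equality does not hold at z = 1 (the coefficients have mixed signs, so the terms do not all align in phase there).

M_tri(1) = 9; |p(1)| = 3; equality at z=1: no.


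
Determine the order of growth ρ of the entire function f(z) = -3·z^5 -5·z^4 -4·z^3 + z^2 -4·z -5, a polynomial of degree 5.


|f(z)| ≤ Σ|c_k|·r^k = O(r^5) as r → ∞. Polynomial growth is O(e^{r^ε}) for every ε > 0 (since r^5/e^{r^ε} → 0), so ρ ≤ ε for all ε > 0, i.e. ρ = 0. Every nonconstant polynomial has order 0.
Therefore ρ = 0.

Order ρ = 0.


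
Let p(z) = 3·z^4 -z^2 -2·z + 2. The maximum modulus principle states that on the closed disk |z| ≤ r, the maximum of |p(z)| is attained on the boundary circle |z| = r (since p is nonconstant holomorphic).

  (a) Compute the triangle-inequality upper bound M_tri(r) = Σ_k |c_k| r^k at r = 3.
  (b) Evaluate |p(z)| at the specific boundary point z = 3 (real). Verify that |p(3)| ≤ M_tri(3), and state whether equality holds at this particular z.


Coefficients: c_0 = 2, c_1 = -2, c_2 = -1, c_3 = 0, c_4 = 3. Radius r = 3.
Part (a). Triangle bound: M_tri(r) = Σ_k |c_k| r^k
  = |2|·3^0 + |-2|·3^1 + |-1|·3^2 + |0|·3^3 + |3|·3^4
  = 2 + 6 + 9 + 0 + 243 = 260.
This bounds M(r) := max_{|z|=r} |p(z)| from above; equality holds iff all terms c_k z^k can be made to align in phase at a single z on |z|=r.
Part (b). At z = 3 (real, on the circle |z| = r):
  p(3) = (2)·3^0 + (-2)·3^1 + (-1)·3^2 + (0)·3^3 + (3)·3^4 = 230.
  |p(3)| = 230.
Check: |p(3)| = 230 ≤ 260 = M_tri(3). ✓ Equality does not hold at z = 3 (the coefficients have mixed signs, so the terms do not all align in phase there).

M_tri(3) = 260; |p(3)| = 230; equality at z=3: no.


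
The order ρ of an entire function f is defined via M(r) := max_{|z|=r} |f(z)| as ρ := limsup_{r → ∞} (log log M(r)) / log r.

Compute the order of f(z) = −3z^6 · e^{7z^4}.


M(r) = max_{|z|=r} |-3|·|z|^6·|e^{7z^4}| = 3·r^6 · e^{7r^4} (the factors attain their maxima compatibly on |z|=r). Then log M(r) = log 3 + 6·log r + 7r^4, dominated by the last term, so log log M(r) ~ 4·log r. The polynomial factor -3z^6 contributes only a log r term and does not affect the order. ρ = 4.
Therefore ρ = 4.

Order ρ = 4.


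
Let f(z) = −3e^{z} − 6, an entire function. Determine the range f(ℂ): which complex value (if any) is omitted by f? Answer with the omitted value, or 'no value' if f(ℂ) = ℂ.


Little Picard bounds the complement of f(ℂ) to at most one point.
e^{z} is never zero on ℂ, so -3·e^{z} takes every value in ℂ ∖ {0}. Adding -6 shifts the range to ℂ ∖ {-6}. Thus f omits exactly the value -6.

Omitted value: -6.


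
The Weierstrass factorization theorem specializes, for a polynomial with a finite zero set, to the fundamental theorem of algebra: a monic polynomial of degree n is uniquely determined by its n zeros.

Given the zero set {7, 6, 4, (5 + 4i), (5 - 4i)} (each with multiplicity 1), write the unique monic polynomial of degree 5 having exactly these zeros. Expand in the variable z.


The polynomial is p(z) = ∏_{α ∈ S} (z − α), where S = {7, 6, 4, (5 + 4i), (5 - 4i)}.
Expanding the product yields: p(z) = z^5 -27·z^4 + 305·z^3 -1805·z^2 + 5534·z -6888.
Note conjugate pairs combine to real quadratics: (z − (5+4i))(z − (5−4i)) = z² − 10z + 41.
The resulting polynomial has degree 5 and real coefficients as required.

p(z) = z^5 -27·z^4 + 305·z^3 -1805·z^2 + 5534·z -6888.


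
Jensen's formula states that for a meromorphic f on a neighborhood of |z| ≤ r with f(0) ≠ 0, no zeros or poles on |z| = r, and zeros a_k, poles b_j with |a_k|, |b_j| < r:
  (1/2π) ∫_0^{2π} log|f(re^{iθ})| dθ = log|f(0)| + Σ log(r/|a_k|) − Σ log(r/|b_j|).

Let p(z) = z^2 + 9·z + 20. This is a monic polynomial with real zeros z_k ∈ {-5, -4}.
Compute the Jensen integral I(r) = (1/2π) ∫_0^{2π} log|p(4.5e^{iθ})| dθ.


Zeros: -5, -4; r = 4.5.
Inside |z| < r: -4. Outside (|z| ≥ r): -5.
p(0) = 20, so log|p(0)| = log(20) = 2.9957.
Apply Jensen: I(r) = log|p(0)| + Σ_k log(r/|z_k|), summed over zeros inside |z| < r.
  log(r/|z_k|) for z_k = -4: log(4.5/4) = 0.1178
  Outside zeros (-5) contribute nothing to the Jensen sum.
Sum over inside zeros: 0.1178.
I(r) = log|p(0)| + (inside sum) = 2.9957 + 0.1178 = 3.1135.
Note: since some zeros are outside |z| ≤ r, the simplified n·log(r) form does NOT apply — only the inside zeros contribute.

I(r) ≈ 3.1135.


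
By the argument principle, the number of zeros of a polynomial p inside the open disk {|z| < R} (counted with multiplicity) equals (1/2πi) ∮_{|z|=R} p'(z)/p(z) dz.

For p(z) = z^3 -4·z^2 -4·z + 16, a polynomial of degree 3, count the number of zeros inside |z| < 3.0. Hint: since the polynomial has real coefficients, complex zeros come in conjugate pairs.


The zeros of p are: 2, -2, 4.
Their magnitudes are: 2, 2, 4.
Zeros with |z| < R = 3.0: 2, -2.
Count = 2.
By the argument principle, (1/2πi) ∮_{|z|=R} p'(z)/p(z) dz equals exactly this count.

Number of zeros inside |z| < 3.0: 2.


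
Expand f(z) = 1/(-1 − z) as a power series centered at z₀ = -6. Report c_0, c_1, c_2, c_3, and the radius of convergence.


Let w = z − z₀, so z = z₀ + w.
Then -1 − z = -1 − (z₀ + w) = (-1 − z₀) − w = 5 − w.
f(z) = 1/(5 − w) = (1/(5)) · 1/(1 − w/(5)) = Σ_{n≥0} w^n / (5)^(n+1).
So c_n = 1/(5)^(n+1):
  c_0 = 1/(5)^1 = 1/5.
  c_1 = 1/(5)^2 = 1/25.
  c_2 = 1/(5)^3 = 1/125.
  c_3 = 1/(5)^4 = 1/625.
The series is valid for |w/d| < 1, i.e. |z − z₀| < |d|.
Radius of convergence: R = |-1 − z₀| = |5| = 5 (distance from z₀ to the singularity z = -1).

c_0 = 1/5, c_1 = 1/25, c_2 = 1/125, c_3 = 1/625; R = 5.


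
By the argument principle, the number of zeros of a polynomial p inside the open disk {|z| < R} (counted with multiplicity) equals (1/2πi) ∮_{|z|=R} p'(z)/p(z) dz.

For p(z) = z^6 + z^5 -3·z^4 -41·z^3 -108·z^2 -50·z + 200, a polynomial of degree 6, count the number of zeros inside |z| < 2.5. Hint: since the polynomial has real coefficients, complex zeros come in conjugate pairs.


The zeros of p are: 1, (-2 + 1i), (-2 - 1i), (-1 + 3i), (-1 - 3i), 4.
Their magnitudes are: 1, 2.236, 2.236, 3.162, 3.162, 4.
Zeros with |z| < R = 2.5: 1, (-2 + 1i), (-2 - 1i).
Count = 3.
By the argument principle, (1/2πi) ∮_{|z|=R} p'(z)/p(z) dz equals exactly this count.

Number of zeros inside |z| < 2.5: 3.


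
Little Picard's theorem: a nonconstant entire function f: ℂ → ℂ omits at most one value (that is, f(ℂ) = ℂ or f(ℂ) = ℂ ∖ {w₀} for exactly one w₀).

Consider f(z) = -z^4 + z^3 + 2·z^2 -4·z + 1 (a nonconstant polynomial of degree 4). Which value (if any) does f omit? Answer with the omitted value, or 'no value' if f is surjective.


Little Picard bounds the complement of f(ℂ) to at most one point.
For every w ∈ ℂ, the equation p(z) − w = 0 is a nonconstant polynomial in z and hence has at least one root by the fundamental theorem of algebra. So p is surjective onto ℂ, omitting no value.

Omitted value: no value.


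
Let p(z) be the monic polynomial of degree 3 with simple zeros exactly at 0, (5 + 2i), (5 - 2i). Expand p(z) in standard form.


The polynomial is p(z) = ∏_{α ∈ S} (z − α), where S = {0, (5 + 2i), (5 - 2i)}.
Expanding the product yields: p(z) = z^3 -10·z^2 + 29·z.
Note conjugate pairs combine to real quadratics: (z − (5+2i))(z − (5−2i)) = z² − 10z + 29.
The resulting polynomial has degree 3 and real coefficients as required.

p(z) = z^3 -10·z^2 + 29·z.


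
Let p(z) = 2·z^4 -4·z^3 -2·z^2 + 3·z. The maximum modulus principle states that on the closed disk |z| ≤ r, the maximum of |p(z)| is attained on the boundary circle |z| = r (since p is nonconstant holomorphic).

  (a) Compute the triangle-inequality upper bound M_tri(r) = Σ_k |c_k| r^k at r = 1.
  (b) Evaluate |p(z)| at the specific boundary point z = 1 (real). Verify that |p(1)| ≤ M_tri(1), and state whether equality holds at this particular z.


Coefficients: c_0 = 0, c_1 = 3, c_2 = -2, c_3 = -4, c_4 = 2. Radius r = 1.
Part (a). Triangle bound: M_tri(r) = Σ_k |c_k| r^k
  = |0|·1^0 + |3|·1^1 + |-2|·1^2 + |-4|·1^3 + |2|·1^4
  = 0 + 3 + 2 + 4 + 2 = 11.
This bounds M(r) := max_{|z|=r} |p(z)| from above; equality holds iff all terms c_k z^k can be made to align in phase at a single z on |z|=r.
Part (b). At z = 1 (real, on the circle |z| = r):
  p(1) = (0)·1^0 + (3)·1^1 + (-2)·1^2 + (-4)·1^3 + (2)·1^4 = -1.
  |p(1)| = 1.
Check: |p(1)| = 1 ≤ 11 = M_tri(1). ✓ Equality does not hold at z = 1 (the coefficients have mixed signs, so the terms do not all align in phase there).

M_tri(1) = 11; |p(1)| = 1; equality at z=1: no.


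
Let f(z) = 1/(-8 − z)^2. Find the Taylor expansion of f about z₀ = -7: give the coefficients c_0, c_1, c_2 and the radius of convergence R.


Let w = z − z₀, so z = z₀ + w.
Then -8 − z = -8 − (z₀ + w) = (-8 − z₀) − w = -1 − w.
f(z) = 1/(-1 − w)^2 = (1/(-1)^2) · (1 − w/(-1))^{−2}.
By the binomial series (1−u)^{−2} = Σ_{n≥0} C(n+1, 1) u^n for |u|<1, with u = w/(-1):
  c_n = C(n+1, 1) / (-1)^(n+2).
  c_0 = 1/(-1)^2 = 1.
  c_1 = 2/(-1)^3 = -2.
  c_2 = 3/(-1)^4 = 3.
The series is valid for |w/d| < 1, i.e. |z − z₀| < |d|.
Radius of convergence: R = |-8 − z₀| = |-1| = 1 (distance from z₀ to the singularity z = -8).

c_0 = 1, c_1 = -2, c_2 = 3; R = 1.


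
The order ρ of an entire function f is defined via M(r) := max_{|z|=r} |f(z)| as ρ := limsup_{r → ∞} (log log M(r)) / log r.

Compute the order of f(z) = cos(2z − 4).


cos(w) is a linear combination of e^{iw} and e^{−iw} (or e^w, e^{−w} in the hyperbolic case), so |cos(w)| ≤ e^{|w|}. With w = 2z − 4, |w| ≤ 2|z| + 4 = 2r + 4 on |z| = r, giving M(r) ≤ e^{2r + 4}, so ρ ≤ 1. On a suitable ray (z = it for sin/cos; z = t for sinh/cosh, t real → ∞), |cos(2z − 4)| grows like e^{2|t|}/2, so ρ ≥ 1. Hence ρ = 1.
Therefore ρ = 1.

Order ρ = 1.


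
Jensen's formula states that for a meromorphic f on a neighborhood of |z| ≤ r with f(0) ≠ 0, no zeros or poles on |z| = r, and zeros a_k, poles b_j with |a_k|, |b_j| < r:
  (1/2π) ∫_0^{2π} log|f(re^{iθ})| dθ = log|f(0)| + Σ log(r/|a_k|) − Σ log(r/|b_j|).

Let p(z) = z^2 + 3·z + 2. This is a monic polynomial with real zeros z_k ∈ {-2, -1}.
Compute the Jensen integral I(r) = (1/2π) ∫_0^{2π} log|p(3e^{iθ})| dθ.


Zeros: -2, -1; r = 3.
Inside |z| < r: -2, -1. Outside (|z| ≥ r): ∅.
p(0) = 2, so log|p(0)| = log(2) = 0.6931.
Apply Jensen: I(r) = log|p(0)| + Σ_k log(r/|z_k|), summed over zeros inside |z| < r.
  log(r/|z_k|) for z_k = -2: log(3/2) = 0.4055
  log(r/|z_k|) for z_k = -1: log(3/1) = 1.0986
Sum over inside zeros: 1.5041.
I(r) = log|p(0)| + (inside sum) = 0.6931 + 1.5041 = 2.1972.
Closed form (all zeros inside, monic): I(r) = n·log(r) = 2·log(3) = 2.1972. ✓

I(r) ≈ 2.1972.


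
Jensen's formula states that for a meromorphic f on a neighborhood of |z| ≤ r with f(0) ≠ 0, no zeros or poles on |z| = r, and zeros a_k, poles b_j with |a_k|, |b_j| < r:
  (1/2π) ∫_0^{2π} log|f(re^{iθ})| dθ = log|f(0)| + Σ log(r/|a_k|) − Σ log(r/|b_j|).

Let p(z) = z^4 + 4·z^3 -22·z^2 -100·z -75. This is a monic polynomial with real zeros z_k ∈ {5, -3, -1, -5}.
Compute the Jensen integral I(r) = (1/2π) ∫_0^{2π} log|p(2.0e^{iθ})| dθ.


Zeros: -5, -3, -1, 5; r = 2.0.
Inside |z| < r: -1. Outside (|z| ≥ r): -5, -3, 5.
p(0) = -75, so log|p(0)| = log(75) = 4.3175.
Apply Jensen: I(r) = log|p(0)| + Σ_k log(r/|z_k|), summed over zeros inside |z| < r.
  log(r/|z_k|) for z_k = -1: log(2.0/1) = 0.6931
  Outside zeros (-5, -3, 5) contribute nothing to the Jensen sum.
Sum over inside zeros: 0.6931.
I(r) = log|p(0)| + (inside sum) = 4.3175 + 0.6931 = 5.0106.
Note: since some zeros are outside |z| ≤ r, the simplified n·log(r) form does NOT apply — only the inside zeros contribute.

I(r) ≈ 5.0106.


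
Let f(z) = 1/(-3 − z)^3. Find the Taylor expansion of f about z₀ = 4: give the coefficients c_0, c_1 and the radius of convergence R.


Let w = z − z₀, so z = z₀ + w.
Then -3 − z = -3 − (z₀ + w) = (-3 − z₀) − w = -7 − w.
f(z) = 1/(-7 − w)^3 = (1/(-7)^3) · (1 − w/(-7))^{−3}.
By the binomial series (1−u)^{−3} = Σ_{n≥0} C(n+2, 2) u^n for |u|<1, with u = w/(-7):
  c_n = C(n+2, 2) / (-7)^(n+3).
  c_0 = 1/(-7)^3 = -1/343.
  c_1 = 3/(-7)^4 = 3/2401.
The series is valid for |w/d| < 1, i.e. |z − z₀| < |d|.
Radius of convergence: R = |-3 − z₀| = |-7| = 7 (distance from z₀ to the singularity z = -3).

c_0 = -1/343, c_1 = 3/2401; R = 7.


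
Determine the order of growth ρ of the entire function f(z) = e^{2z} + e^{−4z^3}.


Each summand is entire of order 1 and 3 respectively (as in the single-exponential case). The order of a sum is at most the max of the orders, so ρ ≤ 3. For the lower bound: on |z|=r choose arg z so that -4z^3 is real positive; then |e^{-4z^3}| = e^{4r^3} while |e^{2z}| ≤ e^{2r^1} = o(e^{4r^3}). So |f| ≥ e^{4r^3}(1 − o(1)) and ρ ≥ 3. Hence ρ = max(1, 3) = 3.
Therefore ρ = 3.

Order ρ = 3.


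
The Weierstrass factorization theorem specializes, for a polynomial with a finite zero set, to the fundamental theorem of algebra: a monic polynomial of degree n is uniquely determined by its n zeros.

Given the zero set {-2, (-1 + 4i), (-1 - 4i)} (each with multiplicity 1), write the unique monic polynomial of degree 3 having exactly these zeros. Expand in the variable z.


The polynomial is p(z) = ∏_{α ∈ S} (z − α), where S = {-2, (-1 + 4i), (-1 - 4i)}.
Expanding the product yields: p(z) = z^3 + 4·z^2 + 21·z + 34.
Note conjugate pairs combine to real quadratics: (z − (-1+4i))(z − (-1−4i)) = z² + 2z + 17.
The resulting polynomial has degree 3 and real coefficients as required.

p(z) = z^3 + 4·z^2 + 21·z + 34.


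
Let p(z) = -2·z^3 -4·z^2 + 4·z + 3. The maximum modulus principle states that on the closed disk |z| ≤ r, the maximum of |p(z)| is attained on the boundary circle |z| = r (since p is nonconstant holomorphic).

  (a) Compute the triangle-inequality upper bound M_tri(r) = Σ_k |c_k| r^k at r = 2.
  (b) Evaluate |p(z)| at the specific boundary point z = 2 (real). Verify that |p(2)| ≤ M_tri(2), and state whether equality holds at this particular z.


Coefficients: c_0 = 3, c_1 = 4, c_2 = -4, c_3 = -2. Radius r = 2.
Part (a). Triangle bound: M_tri(r) = Σ_k |c_k| r^k
  = |3|·2^0 + |4|·2^1 + |-4|·2^2 + |-2|·2^3
  = 3 + 8 + 16 + 16 = 43.
This bounds M(r) := max_{|z|=r} |p(z)| from above; equality holds iff all terms c_k z^k can be made to align in phase at a single z on |z|=r.
Part (b). At z = 2 (real, on the circle |z| = r):
  p(2) = (3)·2^0 + (4)·2^1 + (-4)·2^2 + (-2)·2^3 = -21.
  |p(2)| = 21.
Check: |p(2)| = 21 ≤ 43 = M_tri(2). ✓ Equality does not hold at z = 2 (the coefficients have mixed signs, so the terms do not all align in phase there).

M_tri(2) = 43; |p(2)| = 21; equality at z=2: no.


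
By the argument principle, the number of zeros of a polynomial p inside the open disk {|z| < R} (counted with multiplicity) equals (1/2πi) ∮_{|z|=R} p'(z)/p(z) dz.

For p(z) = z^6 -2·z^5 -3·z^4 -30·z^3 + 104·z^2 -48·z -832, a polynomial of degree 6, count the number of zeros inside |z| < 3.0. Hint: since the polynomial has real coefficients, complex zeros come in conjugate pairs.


The zeros of p are: (-2 + 3i), (-2 - 3i), (2 + 2i), (2 - 2i), -2, 4.
Their magnitudes are: 3.606, 3.606, 2.828, 2.828, 2, 4.
Zeros with |z| < R = 3.0: (2 + 2i), (2 - 2i), -2.
Count = 3.
By the argument principle, (1/2πi) ∮_{|z|=R} p'(z)/p(z) dz equals exactly this count.

Number of zeros inside |z| < 3.0: 3.


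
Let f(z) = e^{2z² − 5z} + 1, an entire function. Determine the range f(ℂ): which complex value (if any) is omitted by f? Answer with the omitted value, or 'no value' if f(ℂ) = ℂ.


Little Picard bounds the complement of f(ℂ) to at most one point.
The exponent g(z) = 2z² − 5z is a nonconstant polynomial, hence surjective onto ℂ. So e^{g(z)} takes every value in {e^w : w ∈ ℂ} = ℂ ∖ {0}. Adding 1 shifts the range to ℂ ∖ {1}. f omits exactly 1.

Omitted value: 1.


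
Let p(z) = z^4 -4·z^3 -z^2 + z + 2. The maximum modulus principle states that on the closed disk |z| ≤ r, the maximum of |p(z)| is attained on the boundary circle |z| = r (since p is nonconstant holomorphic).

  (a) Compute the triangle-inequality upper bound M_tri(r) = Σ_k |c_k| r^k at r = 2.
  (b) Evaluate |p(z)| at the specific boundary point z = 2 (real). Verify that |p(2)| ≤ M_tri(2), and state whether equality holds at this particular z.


Coefficients: c_0 = 2, c_1 = 1, c_2 = -1, c_3 = -4, c_4 = 1. Radius r = 2.
Part (a). Triangle bound: M_tri(r) = Σ_k |c_k| r^k
  = |2|·2^0 + |1|·2^1 + |-1|·2^2 + |-4|·2^3 + |1|·2^4
  = 2 + 2 + 4 + 32 + 16 = 56.
This bounds M(r) := max_{|z|=r} |p(z)| from above; equality holds iff all terms c_k z^k can be made to align in phase at a single z on |z|=r.
Part (b). At z = 2 (real, on the circle |z| = r):
  p(2) = (2)·2^0 + (1)·2^1 + (-1)·2^2 + (-4)·2^3 + (1)·2^4 = -16.
  |p(2)| = 16.
Check: |p(2)| = 16 ≤ 56 = M_tri(2). ✓ Equality does not hold at z = 2 (the coefficients have mixed signs, so the terms do not all align in phase there).

M_tri(2) = 56; |p(2)| = 16; equality at z=2: no.


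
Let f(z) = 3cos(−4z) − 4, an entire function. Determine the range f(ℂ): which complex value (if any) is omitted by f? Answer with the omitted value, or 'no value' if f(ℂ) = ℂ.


Little Picard bounds the complement of f(ℂ) to at most one point.
cos is entire and surjective onto ℂ: for every w ∈ ℂ, cos(ζ) = w has a solution ζ ∈ ℂ (e.g., via the complex inverse arccos). With ζ = −4z this gives z = ζ/(-4). Then 3·cos(−4z) takes every value in 3·ℂ = ℂ, and adding -4 is a bijection of ℂ. So f is surjective and omits no value. (Note: only on the real line is cos bounded by [−1, 1].)

Omitted value: no value.


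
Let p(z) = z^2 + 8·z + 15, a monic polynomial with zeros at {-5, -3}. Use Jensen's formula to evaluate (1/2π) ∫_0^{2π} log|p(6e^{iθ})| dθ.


Zeros: -5, -3; r = 6.
Inside |z| < r: -5, -3. Outside (|z| ≥ r): ∅.
p(0) = 15, so log|p(0)| = log(15) = 2.7081.
Apply Jensen: I(r) = log|p(0)| + Σ_k log(r/|z_k|), summed over zeros inside |z| < r.
  log(r/|z_k|) for z_k = -5: log(6/5) = 0.1823
  log(r/|z_k|) for z_k = -3: log(6/3) = 0.6931
Sum over inside zeros: 0.8755.
I(r) = log|p(0)| + (inside sum) = 2.7081 + 0.8755 = 3.5835.
Closed form (all zeros inside, monic): I(r) = n·log(r) = 2·log(6) = 3.5835. ✓

I(r) ≈ 3.5835.


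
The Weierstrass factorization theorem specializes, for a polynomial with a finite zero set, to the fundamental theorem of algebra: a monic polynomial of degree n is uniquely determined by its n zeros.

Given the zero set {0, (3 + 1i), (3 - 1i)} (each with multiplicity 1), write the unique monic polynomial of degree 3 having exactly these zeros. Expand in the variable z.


The polynomial is p(z) = ∏_{α ∈ S} (z − α), where S = {0, (3 + 1i), (3 - 1i)}.
Expanding the product yields: p(z) = z^3 -6·z^2 + 10·z.
Note conjugate pairs combine to real quadratics: (z − (3+1i))(z − (3−1i)) = z² − 6z + 10.
The resulting polynomial has degree 3 and real coefficients as required.

p(z) = z^3 -6·z^2 + 10·z.


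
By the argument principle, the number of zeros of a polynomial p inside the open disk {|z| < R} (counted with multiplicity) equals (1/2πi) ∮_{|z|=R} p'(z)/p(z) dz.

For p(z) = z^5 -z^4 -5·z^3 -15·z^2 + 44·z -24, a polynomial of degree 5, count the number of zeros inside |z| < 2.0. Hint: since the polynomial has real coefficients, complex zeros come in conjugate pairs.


The zeros of p are: 3, 1, 1, (-2 + 2i), (-2 - 2i).
Their magnitudes are: 3, 1, 1, 2.828, 2.828.
Zeros with |z| < R = 2.0: 1, 1.
Count = 2.
By the argument principle, (1/2πi) ∮_{|z|=R} p'(z)/p(z) dz equals exactly this count.

Number of zeros inside |z| < 2.0: 2.


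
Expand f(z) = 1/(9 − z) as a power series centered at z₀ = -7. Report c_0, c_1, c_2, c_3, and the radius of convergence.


Let w = z − z₀, so z = z₀ + w.
Then 9 − z = 9 − (z₀ + w) = (9 − z₀) − w = 16 − w.
f(z) = 1/(16 − w) = (1/(16)) · 1/(1 − w/(16)) = Σ_{n≥0} w^n / (16)^(n+1).
So c_n = 1/(16)^(n+1):
  c_0 = 1/(16)^1 = 1/16.
  c_1 = 1/(16)^2 = 1/256.
  c_2 = 1/(16)^3 = 1/4096.
  c_3 = 1/(16)^4 = 1/65536.
The series is valid for |w/d| < 1, i.e. |z − z₀| < |d|.
Radius of convergence: R = |9 − z₀| = |16| = 16 (distance from z₀ to the singularity z = 9).

c_0 = 1/16, c_1 = 1/256, c_2 = 1/4096, c_3 = 1/65536; R = 16.


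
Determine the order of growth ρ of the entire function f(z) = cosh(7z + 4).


cosh(w) is a linear combination of e^{iw} and e^{−iw} (or e^w, e^{−w} in the hyperbolic case), so |cosh(w)| ≤ e^{|w|}. With w = 7z + 4, |w| ≤ 7|z| + 4 = 7r + 4 on |z| = r, giving M(r) ≤ e^{7r + 4}, so ρ ≤ 1. On a suitable ray (z = it for sin/cos; z = t for sinh/cosh, t real → ∞), |cosh(7z + 4)| grows like e^{7|t|}/2, so ρ ≥ 1. Hence ρ = 1.
Therefore ρ = 1.

Order ρ = 1.


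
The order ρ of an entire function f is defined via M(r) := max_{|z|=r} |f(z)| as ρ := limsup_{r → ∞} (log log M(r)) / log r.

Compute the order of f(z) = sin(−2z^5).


Write sin(w) = (e^{iw} ± e^{−iw})/(2 or 2i), so |sin(w)| ≤ e^{|w|}. With w = −2z^5, |w| ≤ 2r^5 + 0 on |z|=r, giving M(r) ≤ e^{2r^5 + 0} and ρ ≤ 5. For the lower bound, choose z on |z|=r with -2z^5 purely imaginary of modulus 2r^5; then |sin(−2z^5)| grows like e^{2r^5}/2, so ρ ≥ 5. Hence ρ = 5.
Therefore ρ = 5.

Order ρ = 5.


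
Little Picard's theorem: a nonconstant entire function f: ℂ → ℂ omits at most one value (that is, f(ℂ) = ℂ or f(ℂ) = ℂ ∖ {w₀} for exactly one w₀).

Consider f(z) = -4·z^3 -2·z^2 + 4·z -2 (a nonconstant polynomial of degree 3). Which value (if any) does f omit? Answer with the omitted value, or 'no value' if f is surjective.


Little Picard bounds the complement of f(ℂ) to at most one point.
For every w ∈ ℂ, the equation p(z) − w = 0 is a nonconstant polynomial in z and hence has at least one root by the fundamental theorem of algebra. So p is surjective onto ℂ, omitting no value.

Omitted value: no value.


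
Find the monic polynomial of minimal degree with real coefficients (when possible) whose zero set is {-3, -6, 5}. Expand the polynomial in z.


The polynomial is p(z) = ∏_{α ∈ S} (z − α), where S = {-3, -6, 5}.
Expanding the product yields: p(z) = z^3 + 4·z^2 -27·z -90.
The resulting polynomial has degree 3 and real coefficients as required.

p(z) = z^3 + 4·z^2 -27·z -90.


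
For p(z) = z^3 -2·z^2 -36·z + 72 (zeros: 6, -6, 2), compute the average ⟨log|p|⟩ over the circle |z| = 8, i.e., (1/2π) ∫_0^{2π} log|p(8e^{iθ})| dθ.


Zeros: -6, 2, 6; r = 8.
Inside |z| < r: -6, 2, 6. Outside (|z| ≥ r): ∅.
p(0) = 72, so log|p(0)| = log(72) = 4.2767.
Apply Jensen: I(r) = log|p(0)| + Σ_k log(r/|z_k|), summed over zeros inside |z| < r.
  log(r/|z_k|) for z_k = 6: log(8/6) = 0.2877
  log(r/|z_k|) for z_k = -6: log(8/6) = 0.2877
  log(r/|z_k|) for z_k = 2: log(8/2) = 1.3863
Sum over inside zeros: 1.9617.
I(r) = log|p(0)| + (inside sum) = 4.2767 + 1.9617 = 6.2383.
Closed form (all zeros inside, monic): I(r) = n·log(r) = 3·log(8) = 6.2383. ✓

I(r) ≈ 6.2383.
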